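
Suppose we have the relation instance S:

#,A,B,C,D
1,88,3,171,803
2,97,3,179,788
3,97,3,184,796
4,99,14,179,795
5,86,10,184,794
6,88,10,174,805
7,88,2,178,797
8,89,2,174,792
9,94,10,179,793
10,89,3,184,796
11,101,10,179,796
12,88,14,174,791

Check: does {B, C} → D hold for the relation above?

No

(B=3, C=171): row 1 → D = 803 ✓
(B=3, C=179): row 2 → D = 788 ✓
(B=3, C=184): rows 3, 10 → D = 796, 796 ✓
(B=14, C=179): row 4 → D = 795 ✓
(B=10, C=184): row 5 → D = 794 ✓
(B=10, C=174): row 6 → D = 805 ✓
(B=2, C=178): row 7 → D = 797 ✓
(B=2, C=174): row 8 → D = 792 ✓
(B=10, C=179): rows 9, 11 → D takes values {793, 796} — violation
(B=14, C=174): row 12 → D = 791 ✓
Two rows agree on {B, C} but differ on D, so {B, C} → D does not hold.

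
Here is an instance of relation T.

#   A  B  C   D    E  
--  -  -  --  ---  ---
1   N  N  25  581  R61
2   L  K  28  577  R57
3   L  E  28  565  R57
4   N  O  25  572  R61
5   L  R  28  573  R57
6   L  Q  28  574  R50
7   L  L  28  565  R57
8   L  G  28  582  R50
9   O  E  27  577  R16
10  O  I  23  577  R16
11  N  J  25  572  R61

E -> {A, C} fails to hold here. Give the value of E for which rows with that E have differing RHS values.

R16

E=R61: rows 1, 4, 11 → {A,C} = (N, 25), (N, 25), (N, 25) ✓
E=R57: rows 2, 3, 5, 7 → {A,C} = (L, 28), (L, 28), (L, 28), (L, 28) ✓
E=R50: rows 6, 8 → {A,C} = (L, 28), (L, 28) ✓
E=R16: rows 9, 10 → {A,C} takes values {(O, 27), (O, 23)} — violation
The only E value with inconsistent RHS is E=R16.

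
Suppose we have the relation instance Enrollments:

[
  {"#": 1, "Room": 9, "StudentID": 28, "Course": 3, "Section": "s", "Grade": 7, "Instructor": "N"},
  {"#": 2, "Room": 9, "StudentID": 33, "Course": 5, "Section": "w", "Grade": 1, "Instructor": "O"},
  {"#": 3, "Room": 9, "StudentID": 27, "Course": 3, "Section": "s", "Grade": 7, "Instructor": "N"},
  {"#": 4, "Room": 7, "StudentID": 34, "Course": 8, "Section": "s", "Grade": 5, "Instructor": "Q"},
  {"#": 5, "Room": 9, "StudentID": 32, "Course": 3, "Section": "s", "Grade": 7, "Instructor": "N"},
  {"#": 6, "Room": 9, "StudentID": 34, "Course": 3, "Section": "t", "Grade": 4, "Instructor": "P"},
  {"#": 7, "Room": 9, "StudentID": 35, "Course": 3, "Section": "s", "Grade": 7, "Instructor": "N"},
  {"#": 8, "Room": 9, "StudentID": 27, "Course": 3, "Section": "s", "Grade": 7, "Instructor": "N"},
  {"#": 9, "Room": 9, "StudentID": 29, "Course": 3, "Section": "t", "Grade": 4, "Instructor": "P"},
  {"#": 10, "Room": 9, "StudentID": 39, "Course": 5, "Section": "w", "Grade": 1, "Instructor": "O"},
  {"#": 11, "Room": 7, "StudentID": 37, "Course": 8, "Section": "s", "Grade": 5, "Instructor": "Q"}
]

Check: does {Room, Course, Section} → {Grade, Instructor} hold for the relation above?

(Room=9, Course=3, Section=s): rows 1, 3, 5, 7, 8 → {Grade,Instructor} = (7, N), (7, N), (7, N), (7, N), (7, N) ✓
(Room=9, Course=5, Section=w): rows 2, 10 → {Grade,Instructor} = (1, O), (1, O) ✓
(Room=7, Course=8, Section=s): rows 4, 11 → {Grade,Instructor} = (5, Q), (5, Q) ✓
(Room=9, Course=3, Section=t): rows 6, 9 → {Grade,Instructor} = (4, P), (4, P) ✓
Every {Room, Course, Section} value is associated with a single {Grade, Instructor} value, so {Room, Course, Section} → {Grade, Instructor} holds.

Yes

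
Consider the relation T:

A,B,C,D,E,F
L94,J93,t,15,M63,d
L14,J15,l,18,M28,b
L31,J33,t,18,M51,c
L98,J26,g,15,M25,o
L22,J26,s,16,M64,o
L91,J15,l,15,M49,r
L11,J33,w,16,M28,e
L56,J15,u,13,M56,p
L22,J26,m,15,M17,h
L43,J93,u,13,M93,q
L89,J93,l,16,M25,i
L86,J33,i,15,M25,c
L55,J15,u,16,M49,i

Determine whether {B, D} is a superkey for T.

Two distinct rows share (B=J26, D=15), so {B, D} does not determine every attribute — not a superkey.

No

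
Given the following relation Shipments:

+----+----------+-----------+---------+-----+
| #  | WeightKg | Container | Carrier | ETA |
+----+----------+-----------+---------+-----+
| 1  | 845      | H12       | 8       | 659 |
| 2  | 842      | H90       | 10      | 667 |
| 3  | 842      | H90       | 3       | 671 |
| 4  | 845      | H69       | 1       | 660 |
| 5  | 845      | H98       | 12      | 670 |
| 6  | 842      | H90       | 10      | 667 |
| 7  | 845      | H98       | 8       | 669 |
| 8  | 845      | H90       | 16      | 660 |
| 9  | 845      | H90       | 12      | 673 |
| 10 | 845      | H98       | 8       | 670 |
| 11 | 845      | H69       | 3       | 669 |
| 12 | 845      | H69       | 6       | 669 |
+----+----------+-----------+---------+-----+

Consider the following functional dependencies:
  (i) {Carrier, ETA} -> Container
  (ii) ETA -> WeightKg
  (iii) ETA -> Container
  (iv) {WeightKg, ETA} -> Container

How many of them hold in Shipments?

(i) {Carrier, ETA} -> Container: every LHS value maps to a single RHS value — holds.
(ii) ETA -> WeightKg: every LHS value maps to a single RHS value — holds.
(iii) ETA -> Container: ETA=660: rows 4, 8 → Container takes values {H69, H90} — violation; ETA=669: rows 7, 11, 12 → Container takes values {H98, H69} — violation — fails.
(iv) {WeightKg, ETA} -> Container: (WeightKg=845, ETA=660): rows 4, 8 → Container takes values {H69, H90} — violation; (WeightKg=845, ETA=669): rows 7, 11, 12 → Container takes values {H98, H69} — violation — fails.
2 of the 4 dependencies hold.

2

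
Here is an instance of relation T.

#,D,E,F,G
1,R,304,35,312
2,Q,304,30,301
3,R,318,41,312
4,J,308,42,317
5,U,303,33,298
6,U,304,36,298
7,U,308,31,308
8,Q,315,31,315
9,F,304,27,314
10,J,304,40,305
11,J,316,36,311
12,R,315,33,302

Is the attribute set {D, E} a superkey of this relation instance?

Yes

All 12 rows have distinct {D, E} values, so {D, E} → (all attributes) holds and {D, E} is a superkey.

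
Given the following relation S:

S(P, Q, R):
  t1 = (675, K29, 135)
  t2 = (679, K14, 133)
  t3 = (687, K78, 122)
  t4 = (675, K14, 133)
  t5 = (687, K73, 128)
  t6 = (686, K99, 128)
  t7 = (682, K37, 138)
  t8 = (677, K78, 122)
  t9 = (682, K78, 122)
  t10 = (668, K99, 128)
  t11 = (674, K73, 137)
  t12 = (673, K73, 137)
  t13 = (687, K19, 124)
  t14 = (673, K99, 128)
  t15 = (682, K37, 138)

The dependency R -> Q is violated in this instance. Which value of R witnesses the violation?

128

R=135: row 1 → Q = K29 ✓
R=133: rows 2, 4 → Q = K14, K14 ✓
R=122: rows 3, 8, 9 → Q = K78, K78, K78 ✓
R=128: rows 5, 6, 10, 14 → Q takes values {K73, K99} — violation
R=138: rows 7, 15 → Q = K37, K37 ✓
R=137: rows 11, 12 → Q = K73, K73 ✓
R=124: row 13 → Q = K19 ✓
The only R value with inconsistent Q is R=128.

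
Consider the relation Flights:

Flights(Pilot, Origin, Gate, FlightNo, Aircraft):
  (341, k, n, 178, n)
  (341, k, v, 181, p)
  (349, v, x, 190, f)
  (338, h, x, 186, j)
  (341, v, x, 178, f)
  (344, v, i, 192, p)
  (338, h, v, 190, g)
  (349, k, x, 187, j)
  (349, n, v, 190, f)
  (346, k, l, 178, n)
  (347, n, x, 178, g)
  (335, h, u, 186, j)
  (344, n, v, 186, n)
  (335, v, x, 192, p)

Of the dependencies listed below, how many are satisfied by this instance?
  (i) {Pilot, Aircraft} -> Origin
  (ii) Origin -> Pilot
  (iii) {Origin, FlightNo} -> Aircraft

1

(i) {Pilot, Aircraft} -> Origin: (Pilot=349, Aircraft=f): 2 rows → Origin takes values {v, n} — violation — fails.
(ii) Origin -> Pilot: Origin=k: 4 rows → Pilot takes values {341, 349, 346} — violation; Origin=v: 4 rows → Pilot takes values {349, 341, 344, 335} — violation; Origin=h: 3 rows → Pilot takes values {338, 335} — violation; Origin=n: 3 rows → Pilot takes values {349, 347, 344} — violation — fails.
(iii) {Origin, FlightNo} -> Aircraft: every LHS value maps to a single RHS value — holds.
1 of the 3 dependencies holds.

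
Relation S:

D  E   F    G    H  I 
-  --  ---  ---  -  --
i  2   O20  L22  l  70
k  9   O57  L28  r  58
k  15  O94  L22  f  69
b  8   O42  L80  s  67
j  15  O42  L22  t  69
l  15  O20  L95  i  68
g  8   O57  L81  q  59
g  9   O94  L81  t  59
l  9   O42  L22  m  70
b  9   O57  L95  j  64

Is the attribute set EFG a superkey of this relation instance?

Yes

All 10 rows have distinct EFG values, so EFG → (all attributes) holds and EFG is a superkey.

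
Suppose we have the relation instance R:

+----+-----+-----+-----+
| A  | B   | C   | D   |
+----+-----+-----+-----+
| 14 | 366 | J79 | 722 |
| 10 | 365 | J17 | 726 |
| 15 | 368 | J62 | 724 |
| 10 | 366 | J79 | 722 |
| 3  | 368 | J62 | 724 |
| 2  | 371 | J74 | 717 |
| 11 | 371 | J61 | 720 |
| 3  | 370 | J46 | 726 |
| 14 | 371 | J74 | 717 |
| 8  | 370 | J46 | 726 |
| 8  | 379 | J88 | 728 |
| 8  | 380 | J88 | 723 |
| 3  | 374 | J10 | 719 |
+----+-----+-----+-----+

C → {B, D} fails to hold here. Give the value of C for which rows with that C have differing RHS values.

J88

C=J79: 2 rows → {B,D} = (366, 722), (366, 722) ✓
C=J17: 1 row → {B,D} = (365, 726) ✓
C=J62: 2 rows → {B,D} = (368, 724), (368, 724) ✓
C=J74: 2 rows → {B,D} = (371, 717), (371, 717) ✓
C=J61: 1 row → {B,D} = (371, 720) ✓
C=J46: 2 rows → {B,D} = (370, 726), (370, 726) ✓
C=J88: 2 rows → {B,D} takes values {(379, 728), (380, 723)} — violation
C=J10: 1 row → {B,D} = (374, 719) ✓
The only C value with inconsistent RHS is C=J88.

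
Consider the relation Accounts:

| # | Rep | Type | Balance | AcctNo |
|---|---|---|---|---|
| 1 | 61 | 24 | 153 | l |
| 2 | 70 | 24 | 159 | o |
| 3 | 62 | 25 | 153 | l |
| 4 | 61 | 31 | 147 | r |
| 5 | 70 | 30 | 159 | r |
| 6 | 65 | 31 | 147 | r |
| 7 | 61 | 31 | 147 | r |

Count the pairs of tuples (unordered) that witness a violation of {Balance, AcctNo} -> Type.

(Balance=153, AcctNo=l): violating pairs (1,3) — 1 pair.
(Balance=147, AcctNo=r): all 3 rows agree on Type — 0 pairs.

1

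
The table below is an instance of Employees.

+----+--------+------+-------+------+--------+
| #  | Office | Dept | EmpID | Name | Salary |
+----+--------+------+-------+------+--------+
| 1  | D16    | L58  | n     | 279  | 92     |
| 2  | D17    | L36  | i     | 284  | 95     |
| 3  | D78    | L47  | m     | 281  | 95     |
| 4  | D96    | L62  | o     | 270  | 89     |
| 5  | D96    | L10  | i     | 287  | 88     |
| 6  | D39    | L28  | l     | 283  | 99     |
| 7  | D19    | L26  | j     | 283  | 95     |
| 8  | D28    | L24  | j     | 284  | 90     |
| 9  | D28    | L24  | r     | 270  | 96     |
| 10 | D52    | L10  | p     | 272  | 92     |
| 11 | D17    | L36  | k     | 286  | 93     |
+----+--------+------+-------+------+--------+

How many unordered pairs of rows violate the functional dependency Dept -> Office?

1

Dept=L36: all 2 rows agree on Office — 0 pairs.
Dept=L10: violating pairs (5,10) — 1 pair.
Dept=L24: all 2 rows agree on Office — 0 pairs.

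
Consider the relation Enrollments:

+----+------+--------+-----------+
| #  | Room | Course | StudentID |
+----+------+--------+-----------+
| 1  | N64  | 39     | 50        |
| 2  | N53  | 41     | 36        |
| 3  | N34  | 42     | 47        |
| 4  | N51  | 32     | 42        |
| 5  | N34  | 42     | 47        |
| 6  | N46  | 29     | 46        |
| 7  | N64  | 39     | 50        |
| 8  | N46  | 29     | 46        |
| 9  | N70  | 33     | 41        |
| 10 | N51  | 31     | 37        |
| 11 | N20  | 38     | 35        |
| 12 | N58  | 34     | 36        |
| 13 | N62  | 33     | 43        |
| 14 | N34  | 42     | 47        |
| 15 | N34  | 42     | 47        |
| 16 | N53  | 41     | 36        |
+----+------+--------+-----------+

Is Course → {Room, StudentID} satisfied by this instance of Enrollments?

No

Course=39: rows 1, 7 → {Room,StudentID} = (N64, 50), (N64, 50) ✓
Course=41: rows 2, 16 → {Room,StudentID} = (N53, 36), (N53, 36) ✓
Course=42: rows 3, 5, 14, 15 → {Room,StudentID} = (N34, 47), (N34, 47), (N34, 47), (N34, 47) ✓
Course=32: row 4 → {Room,StudentID} = (N51, 42) ✓
Course=29: rows 6, 8 → {Room,StudentID} = (N46, 46), (N46, 46) ✓
Course=33: rows 9, 13 → {Room,StudentID} takes values {(N70, 41), (N62, 43)} — violation
Course=31: row 10 → {Room,StudentID} = (N51, 37) ✓
Course=38: row 11 → {Room,StudentID} = (N20, 35) ✓
Course=34: row 12 → {Room,StudentID} = (N58, 36) ✓
Two rows agree on Course but differ on {Room, StudentID}, so Course → {Room, StudentID} does not hold.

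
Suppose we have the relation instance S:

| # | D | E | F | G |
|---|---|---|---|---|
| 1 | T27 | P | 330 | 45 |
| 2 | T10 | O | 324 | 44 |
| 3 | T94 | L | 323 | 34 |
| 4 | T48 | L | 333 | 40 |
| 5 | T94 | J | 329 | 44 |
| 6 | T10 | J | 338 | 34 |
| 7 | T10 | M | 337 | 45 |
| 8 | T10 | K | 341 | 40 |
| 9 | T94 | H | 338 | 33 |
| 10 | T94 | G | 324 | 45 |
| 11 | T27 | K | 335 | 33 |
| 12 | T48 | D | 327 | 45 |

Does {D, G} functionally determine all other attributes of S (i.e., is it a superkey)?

Yes

All 12 rows have distinct {D, G} values, so {D, G} → (all attributes) holds and {D, G} is a superkey.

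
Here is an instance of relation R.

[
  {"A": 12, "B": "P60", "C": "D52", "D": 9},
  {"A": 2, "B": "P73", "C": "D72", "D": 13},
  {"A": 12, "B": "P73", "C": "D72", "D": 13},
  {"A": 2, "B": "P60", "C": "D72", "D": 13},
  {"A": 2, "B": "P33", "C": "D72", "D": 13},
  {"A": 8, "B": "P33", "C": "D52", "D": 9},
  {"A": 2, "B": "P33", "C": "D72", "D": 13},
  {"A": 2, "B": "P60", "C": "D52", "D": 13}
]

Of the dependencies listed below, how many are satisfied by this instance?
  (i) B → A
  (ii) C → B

(i) B → A: B=P60: 3 rows → A takes values {12, 2} — violation; B=P73: 2 rows → A takes values {2, 12} — violation; B=P33: 3 rows → A takes values {2, 8} — violation — fails.
(ii) C → B: C=D52: 3 rows → B takes values {P60, P33} — violation; C=D72: 5 rows → B takes values {P73, P60, P33} — violation — fails.
None of the 2 dependencies hold.

0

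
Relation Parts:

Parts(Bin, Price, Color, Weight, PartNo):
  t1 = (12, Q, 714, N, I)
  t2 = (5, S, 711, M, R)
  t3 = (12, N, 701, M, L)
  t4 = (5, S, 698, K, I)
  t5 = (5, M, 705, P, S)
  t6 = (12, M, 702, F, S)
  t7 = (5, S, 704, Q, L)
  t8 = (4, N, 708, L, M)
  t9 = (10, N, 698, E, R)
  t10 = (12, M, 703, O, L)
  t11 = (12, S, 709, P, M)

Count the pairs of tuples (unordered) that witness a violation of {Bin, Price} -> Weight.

(Bin=5, Price=S): violating pairs (2,4), (2,7), (4,7) — 3 pairs.
(Bin=12, Price=M): violating pairs (6,10) — 1 pair.

4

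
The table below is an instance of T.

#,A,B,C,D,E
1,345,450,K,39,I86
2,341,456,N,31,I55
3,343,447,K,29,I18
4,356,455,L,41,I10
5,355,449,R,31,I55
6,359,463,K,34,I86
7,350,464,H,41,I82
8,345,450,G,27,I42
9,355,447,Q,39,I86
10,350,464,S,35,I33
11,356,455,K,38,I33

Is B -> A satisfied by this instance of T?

No

B=450: rows 1, 8 → A = 345, 345 ✓
B=456: row 2 → A = 341 ✓
B=447: rows 3, 9 → A takes values {343, 355} — violation
B=455: rows 4, 11 → A = 356, 356 ✓
B=449: row 5 → A = 355 ✓
B=463: row 6 → A = 359 ✓
B=464: rows 7, 10 → A = 350, 350 ✓
Two rows agree on B but differ on A, so B -> A does not hold.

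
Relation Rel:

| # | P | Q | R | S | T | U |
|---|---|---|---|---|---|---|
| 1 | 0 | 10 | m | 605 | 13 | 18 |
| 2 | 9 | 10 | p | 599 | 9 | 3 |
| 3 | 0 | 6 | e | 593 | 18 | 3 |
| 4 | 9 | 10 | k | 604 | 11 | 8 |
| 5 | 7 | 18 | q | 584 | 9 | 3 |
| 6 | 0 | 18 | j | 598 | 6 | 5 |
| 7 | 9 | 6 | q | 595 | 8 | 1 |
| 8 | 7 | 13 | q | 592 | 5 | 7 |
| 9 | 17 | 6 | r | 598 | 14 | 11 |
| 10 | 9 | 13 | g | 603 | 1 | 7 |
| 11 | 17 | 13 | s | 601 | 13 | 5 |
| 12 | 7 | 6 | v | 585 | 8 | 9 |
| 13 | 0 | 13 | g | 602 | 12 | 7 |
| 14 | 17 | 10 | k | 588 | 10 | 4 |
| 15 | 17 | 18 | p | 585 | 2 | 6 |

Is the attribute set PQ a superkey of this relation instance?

No

Rows 2 and 4 have the same PQ value (P=9, Q=10) but are distinct tuples, so PQ does not determine every attribute — not a superkey.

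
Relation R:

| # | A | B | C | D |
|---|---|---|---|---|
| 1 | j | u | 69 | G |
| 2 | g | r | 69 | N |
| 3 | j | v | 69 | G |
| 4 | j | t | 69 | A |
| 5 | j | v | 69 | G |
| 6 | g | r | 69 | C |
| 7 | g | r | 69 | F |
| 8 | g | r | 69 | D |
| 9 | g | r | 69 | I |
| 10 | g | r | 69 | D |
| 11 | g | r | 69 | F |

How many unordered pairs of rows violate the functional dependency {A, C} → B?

(A=j, C=69): violating pairs (1,3), (1,4), (1,5), (3,4), (4,5) — 5 pairs.
(A=g, C=69): all 7 rows agree on B — 0 pairs.

5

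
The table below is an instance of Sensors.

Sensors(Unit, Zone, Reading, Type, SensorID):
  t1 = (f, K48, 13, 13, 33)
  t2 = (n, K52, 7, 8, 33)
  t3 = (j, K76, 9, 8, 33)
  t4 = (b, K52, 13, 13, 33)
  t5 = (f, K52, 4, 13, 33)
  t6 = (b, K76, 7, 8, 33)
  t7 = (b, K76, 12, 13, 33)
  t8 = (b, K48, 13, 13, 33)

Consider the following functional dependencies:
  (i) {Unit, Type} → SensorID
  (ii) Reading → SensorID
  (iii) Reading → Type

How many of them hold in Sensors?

(i) {Unit, Type} → SensorID: every LHS value maps to a single RHS value — holds.
(ii) Reading → SensorID: every LHS value maps to a single RHS value — holds.
(iii) Reading → Type: every LHS value maps to a single RHS value — holds.
3 of the 3 dependencies hold.

3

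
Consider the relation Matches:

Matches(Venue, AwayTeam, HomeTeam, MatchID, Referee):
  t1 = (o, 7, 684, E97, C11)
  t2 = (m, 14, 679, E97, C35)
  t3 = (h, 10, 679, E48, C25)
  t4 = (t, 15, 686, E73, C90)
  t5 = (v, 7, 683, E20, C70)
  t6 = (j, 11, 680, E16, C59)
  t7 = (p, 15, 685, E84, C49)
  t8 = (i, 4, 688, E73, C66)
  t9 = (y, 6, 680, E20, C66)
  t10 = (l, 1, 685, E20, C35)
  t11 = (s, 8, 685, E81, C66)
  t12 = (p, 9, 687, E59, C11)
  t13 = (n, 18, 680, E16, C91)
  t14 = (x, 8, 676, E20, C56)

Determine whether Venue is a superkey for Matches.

Rows 7 and 12 have the same Venue value Venue=p but are distinct tuples, so Venue does not determine every attribute — not a superkey.

No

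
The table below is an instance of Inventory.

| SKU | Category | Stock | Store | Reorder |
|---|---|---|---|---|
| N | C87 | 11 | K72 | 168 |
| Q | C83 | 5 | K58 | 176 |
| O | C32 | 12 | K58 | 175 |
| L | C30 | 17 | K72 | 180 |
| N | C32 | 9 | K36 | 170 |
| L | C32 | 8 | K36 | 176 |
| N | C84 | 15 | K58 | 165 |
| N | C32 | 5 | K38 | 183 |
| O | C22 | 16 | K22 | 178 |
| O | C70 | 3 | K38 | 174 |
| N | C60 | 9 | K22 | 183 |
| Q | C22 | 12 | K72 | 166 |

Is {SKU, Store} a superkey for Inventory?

Yes

All 12 rows have distinct {SKU, Store} values, so {SKU, Store} → (all attributes) holds and {SKU, Store} is a superkey.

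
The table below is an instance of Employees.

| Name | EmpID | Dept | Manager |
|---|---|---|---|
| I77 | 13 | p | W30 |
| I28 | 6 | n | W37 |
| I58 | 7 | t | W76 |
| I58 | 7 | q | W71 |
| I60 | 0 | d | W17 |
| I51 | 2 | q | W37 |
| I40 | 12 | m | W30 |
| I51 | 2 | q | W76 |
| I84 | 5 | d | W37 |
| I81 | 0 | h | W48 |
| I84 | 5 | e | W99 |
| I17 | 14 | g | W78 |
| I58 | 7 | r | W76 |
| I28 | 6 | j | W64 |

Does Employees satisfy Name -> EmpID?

Name=I77: 1 row → EmpID = 13 ✓
Name=I28: 2 rows → EmpID = 6, 6 ✓
Name=I58: 3 rows → EmpID = 7, 7, 7 ✓
Name=I60: 1 row → EmpID = 0 ✓
Name=I51: 2 rows → EmpID = 2, 2 ✓
Name=I40: 1 row → EmpID = 12 ✓
Name=I84: 2 rows → EmpID = 5, 5 ✓
Name=I81: 1 row → EmpID = 0 ✓
Name=I17: 1 row → EmpID = 14 ✓
Every Name value is associated with a single EmpID value, so Name -> EmpID holds.

Yes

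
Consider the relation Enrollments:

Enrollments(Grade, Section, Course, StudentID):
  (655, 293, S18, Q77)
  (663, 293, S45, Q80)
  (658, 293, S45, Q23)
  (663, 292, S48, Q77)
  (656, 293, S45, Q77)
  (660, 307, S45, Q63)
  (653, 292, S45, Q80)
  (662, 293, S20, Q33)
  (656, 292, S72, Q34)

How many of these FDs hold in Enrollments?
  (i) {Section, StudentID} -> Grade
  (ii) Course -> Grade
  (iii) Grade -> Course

(i) {Section, StudentID} -> Grade: (Section=293, StudentID=Q77): 2 rows → Grade takes values {655, 656} — violation — fails.
(ii) Course -> Grade: Course=S45: 5 rows → Grade takes values {663, 658, 656, 660, 653} — violation — fails.
(iii) Grade -> Course: Grade=663: 2 rows → Course takes values {S45, S48} — violation; Grade=656: 2 rows → Course takes values {S45, S72} — violation — fails.
None of the 3 dependencies hold.

0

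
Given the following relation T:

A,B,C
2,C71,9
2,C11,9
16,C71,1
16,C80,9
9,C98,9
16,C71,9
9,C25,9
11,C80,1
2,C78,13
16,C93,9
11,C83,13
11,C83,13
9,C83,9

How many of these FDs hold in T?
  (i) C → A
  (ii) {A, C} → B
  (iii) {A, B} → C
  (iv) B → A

0

(i) C → A: C=9: 8 rows → A takes values {2, 16, 9} — violation; C=1: 2 rows → A takes values {16, 11} — violation; C=13: 3 rows → A takes values {2, 11} — violation — fails.
(ii) {A, C} → B: (A=2, C=9): 2 rows → B takes values {C71, C11} — violation; (A=16, C=9): 3 rows → B takes values {C80, C71, C93} — violation; (A=9, C=9): 3 rows → B takes values {C98, C25, C83} — violation — fails.
(iii) {A, B} → C: (A=16, B=C71): 2 rows → C takes values {1, 9} — violation — fails.
(iv) B → A: B=C71: 3 rows → A takes values {2, 16} — violation; B=C80: 2 rows → A takes values {16, 11} — violation; B=C83: 3 rows → A takes values {11, 9} — violation — fails.
None of the 4 dependencies hold.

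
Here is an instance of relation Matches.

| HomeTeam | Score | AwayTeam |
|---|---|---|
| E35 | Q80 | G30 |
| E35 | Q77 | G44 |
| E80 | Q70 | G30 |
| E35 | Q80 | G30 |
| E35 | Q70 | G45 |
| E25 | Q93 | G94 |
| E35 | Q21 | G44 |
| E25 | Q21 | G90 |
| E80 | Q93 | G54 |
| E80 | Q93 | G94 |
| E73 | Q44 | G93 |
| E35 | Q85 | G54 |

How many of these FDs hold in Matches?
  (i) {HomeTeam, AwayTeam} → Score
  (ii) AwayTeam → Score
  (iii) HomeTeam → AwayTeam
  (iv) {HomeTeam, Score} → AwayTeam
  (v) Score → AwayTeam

(i) {HomeTeam, AwayTeam} → Score: (HomeTeam=E35, AwayTeam=G44): 2 rows → Score takes values {Q77, Q21} — violation — fails.
(ii) AwayTeam → Score: AwayTeam=G30: 3 rows → Score takes values {Q80, Q70} — violation; AwayTeam=G44: 2 rows → Score takes values {Q77, Q21} — violation; AwayTeam=G54: 2 rows → Score takes values {Q93, Q85} — violation — fails.
(iii) HomeTeam → AwayTeam: HomeTeam=E35: 6 rows → AwayTeam takes values {G30, G44, G45, G54} — violation; HomeTeam=E80: 3 rows → AwayTeam takes values {G30, G54, G94} — violation; HomeTeam=E25: 2 rows → AwayTeam takes values {G94, G90} — violation — fails.
(iv) {HomeTeam, Score} → AwayTeam: (HomeTeam=E80, Score=Q93): 2 rows → AwayTeam takes values {G54, G94} — violation — fails.
(v) Score → AwayTeam: Score=Q70: 2 rows → AwayTeam takes values {G30, G45} — violation; Score=Q93: 3 rows → AwayTeam takes values {G94, G54} — violation; Score=Q21: 2 rows → AwayTeam takes values {G44, G90} — violation — fails.
None of the 5 dependencies hold.

0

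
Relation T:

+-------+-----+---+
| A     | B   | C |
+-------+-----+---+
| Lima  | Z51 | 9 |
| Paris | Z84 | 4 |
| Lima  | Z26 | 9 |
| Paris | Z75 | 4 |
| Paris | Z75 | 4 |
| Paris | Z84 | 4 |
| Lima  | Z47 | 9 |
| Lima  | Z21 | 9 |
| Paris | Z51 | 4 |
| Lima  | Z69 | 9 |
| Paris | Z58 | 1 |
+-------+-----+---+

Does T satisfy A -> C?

No

A=Lima: 5 rows → C = 9, 9, 9, 9, 9 ✓
A=Paris: 6 rows → C takes values {4, 1} — violation
Two rows agree on A but differ on C, so A -> C does not hold.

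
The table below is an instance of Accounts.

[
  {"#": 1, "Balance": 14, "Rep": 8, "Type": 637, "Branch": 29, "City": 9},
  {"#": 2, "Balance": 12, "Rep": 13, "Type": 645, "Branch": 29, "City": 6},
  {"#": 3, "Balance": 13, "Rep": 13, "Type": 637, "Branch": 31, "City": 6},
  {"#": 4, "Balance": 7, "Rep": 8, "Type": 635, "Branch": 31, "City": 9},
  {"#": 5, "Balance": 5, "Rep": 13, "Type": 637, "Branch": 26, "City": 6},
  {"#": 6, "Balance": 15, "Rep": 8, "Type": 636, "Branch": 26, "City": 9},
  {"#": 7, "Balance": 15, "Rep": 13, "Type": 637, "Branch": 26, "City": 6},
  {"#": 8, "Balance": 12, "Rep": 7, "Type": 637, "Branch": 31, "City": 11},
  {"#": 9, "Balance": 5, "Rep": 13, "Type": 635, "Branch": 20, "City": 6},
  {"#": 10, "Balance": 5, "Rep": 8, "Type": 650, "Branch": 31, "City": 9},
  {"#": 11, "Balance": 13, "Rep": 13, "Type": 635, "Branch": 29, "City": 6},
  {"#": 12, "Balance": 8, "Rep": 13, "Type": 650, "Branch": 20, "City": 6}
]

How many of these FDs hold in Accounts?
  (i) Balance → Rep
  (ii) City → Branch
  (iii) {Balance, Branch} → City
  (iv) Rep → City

(i) Balance → Rep: Balance=12: rows 2, 8 → Rep takes values {13, 7} — violation; Balance=5: rows 5, 9, 10 → Rep takes values {13, 8} — violation; Balance=15: rows 6, 7 → Rep takes values {8, 13} — violation — fails.
(ii) City → Branch: City=9: rows 1, 4, 6, 10 → Branch takes values {29, 31, 26} — violation; City=6: rows 2, 3, 5, 7, 9, 11, 12 → Branch takes values {29, 31, 26, 20} — violation — fails.
(iii) {Balance, Branch} → City: (Balance=15, Branch=26): rows 6, 7 → City takes values {9, 6} — violation — fails.
(iv) Rep → City: every LHS value maps to a single RHS value — holds.
1 of the 4 dependencies holds.

1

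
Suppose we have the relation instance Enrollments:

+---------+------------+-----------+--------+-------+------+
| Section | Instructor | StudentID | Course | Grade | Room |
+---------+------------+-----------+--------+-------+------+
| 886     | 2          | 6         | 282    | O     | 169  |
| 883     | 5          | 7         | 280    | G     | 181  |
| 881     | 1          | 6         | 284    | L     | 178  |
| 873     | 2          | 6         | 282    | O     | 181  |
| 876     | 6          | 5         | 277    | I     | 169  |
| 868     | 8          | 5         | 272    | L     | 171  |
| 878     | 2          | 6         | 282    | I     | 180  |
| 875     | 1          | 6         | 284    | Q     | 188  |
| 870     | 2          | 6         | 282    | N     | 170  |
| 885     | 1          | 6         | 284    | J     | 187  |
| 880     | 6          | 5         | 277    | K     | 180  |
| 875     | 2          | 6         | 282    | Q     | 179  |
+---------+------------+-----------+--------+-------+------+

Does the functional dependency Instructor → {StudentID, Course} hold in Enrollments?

Instructor=2: 5 rows → {StudentID,Course} = (6, 282), (6, 282), (6, 282), (6, 282), (6, 282) ✓
Instructor=5: 1 row → {StudentID,Course} = (7, 280) ✓
Instructor=1: 3 rows → {StudentID,Course} = (6, 284), (6, 284), (6, 284) ✓
Instructor=6: 2 rows → {StudentID,Course} = (5, 277), (5, 277) ✓
Instructor=8: 1 row → {StudentID,Course} = (5, 272) ✓
Every Instructor value is associated with a single {StudentID, Course} value, so Instructor → {StudentID, Course} holds.

Yes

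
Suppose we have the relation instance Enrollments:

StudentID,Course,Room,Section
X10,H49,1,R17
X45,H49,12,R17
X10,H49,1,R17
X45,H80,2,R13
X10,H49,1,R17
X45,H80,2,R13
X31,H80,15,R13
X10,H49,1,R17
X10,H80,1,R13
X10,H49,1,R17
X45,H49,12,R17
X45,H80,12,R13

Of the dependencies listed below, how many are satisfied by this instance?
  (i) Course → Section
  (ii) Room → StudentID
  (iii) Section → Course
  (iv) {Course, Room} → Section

(i) Course → Section: every LHS value maps to a single RHS value — holds.
(ii) Room → StudentID: every LHS value maps to a single RHS value — holds.
(iii) Section → Course: every LHS value maps to a single RHS value — holds.
(iv) {Course, Room} → Section: every LHS value maps to a single RHS value — holds.
4 of the 4 dependencies hold.

4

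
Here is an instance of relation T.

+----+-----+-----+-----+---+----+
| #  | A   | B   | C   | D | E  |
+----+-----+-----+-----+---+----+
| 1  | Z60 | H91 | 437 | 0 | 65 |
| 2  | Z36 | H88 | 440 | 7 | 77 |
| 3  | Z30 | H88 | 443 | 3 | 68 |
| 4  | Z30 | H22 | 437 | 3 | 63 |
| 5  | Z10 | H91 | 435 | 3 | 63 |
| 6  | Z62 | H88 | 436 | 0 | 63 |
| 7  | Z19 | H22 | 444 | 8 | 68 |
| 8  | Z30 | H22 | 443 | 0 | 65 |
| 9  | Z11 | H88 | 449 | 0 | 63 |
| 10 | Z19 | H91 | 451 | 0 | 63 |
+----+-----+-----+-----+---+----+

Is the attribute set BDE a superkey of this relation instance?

No

Rows 6 and 9 have the same BDE value (B=H88, D=0, E=63) but are distinct tuples, so BDE does not determine every attribute — not a superkey.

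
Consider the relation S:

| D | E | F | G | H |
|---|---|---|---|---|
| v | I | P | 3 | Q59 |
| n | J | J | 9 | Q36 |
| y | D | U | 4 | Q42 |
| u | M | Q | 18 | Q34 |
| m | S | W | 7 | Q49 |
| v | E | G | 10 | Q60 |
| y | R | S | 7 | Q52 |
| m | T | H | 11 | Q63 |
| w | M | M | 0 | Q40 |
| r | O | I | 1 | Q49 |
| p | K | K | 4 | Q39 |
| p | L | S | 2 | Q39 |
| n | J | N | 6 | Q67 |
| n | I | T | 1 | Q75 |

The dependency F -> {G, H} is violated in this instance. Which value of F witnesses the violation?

F=P: 1 row → {G,H} = (3, Q59) ✓
F=J: 1 row → {G,H} = (9, Q36) ✓
F=U: 1 row → {G,H} = (4, Q42) ✓
F=Q: 1 row → {G,H} = (18, Q34) ✓
F=W: 1 row → {G,H} = (7, Q49) ✓
F=G: 1 row → {G,H} = (10, Q60) ✓
F=S: 2 rows → {G,H} takes values {(7, Q52), (2, Q39)} — violation
F=H: 1 row → {G,H} = (11, Q63) ✓
F=M: 1 row → {G,H} = (0, Q40) ✓
F=I: 1 row → {G,H} = (1, Q49) ✓
F=K: 1 row → {G,H} = (4, Q39) ✓
F=N: 1 row → {G,H} = (6, Q67) ✓
F=T: 1 row → {G,H} = (1, Q75) ✓
The only F value with inconsistent RHS is F=S.

S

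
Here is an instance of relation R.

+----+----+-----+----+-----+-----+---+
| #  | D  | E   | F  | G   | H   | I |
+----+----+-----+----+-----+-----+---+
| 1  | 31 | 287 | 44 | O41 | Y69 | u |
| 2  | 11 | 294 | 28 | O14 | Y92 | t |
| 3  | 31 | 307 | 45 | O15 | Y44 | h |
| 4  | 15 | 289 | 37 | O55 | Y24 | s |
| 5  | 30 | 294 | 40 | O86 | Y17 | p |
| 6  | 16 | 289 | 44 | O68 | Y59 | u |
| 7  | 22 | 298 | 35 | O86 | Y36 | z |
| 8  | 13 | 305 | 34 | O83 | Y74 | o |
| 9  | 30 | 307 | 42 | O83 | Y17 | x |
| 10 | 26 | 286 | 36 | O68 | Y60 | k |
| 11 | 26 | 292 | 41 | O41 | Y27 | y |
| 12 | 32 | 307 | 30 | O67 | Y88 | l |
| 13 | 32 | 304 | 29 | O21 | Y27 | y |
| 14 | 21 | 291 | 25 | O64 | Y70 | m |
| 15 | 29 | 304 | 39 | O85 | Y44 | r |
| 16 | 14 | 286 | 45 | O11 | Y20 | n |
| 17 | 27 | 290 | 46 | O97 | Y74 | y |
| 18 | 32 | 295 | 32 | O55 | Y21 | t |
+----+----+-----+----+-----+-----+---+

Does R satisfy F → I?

No

F=44: rows 1, 6 → I = u, u ✓
F=28: row 2 → I = t ✓
F=45: rows 3, 16 → I takes values {h, n} — violation
F=37: row 4 → I = s ✓
F=40: row 5 → I = p ✓
F=35: row 7 → I = z ✓
F=34: row 8 → I = o ✓
F=42: row 9 → I = x ✓
F=36: row 10 → I = k ✓
F=41: row 11 → I = y ✓
F=30: row 12 → I = l ✓
F=29: row 13 → I = y ✓
F=25: row 14 → I = m ✓
F=39: row 15 → I = r ✓
F=46: row 17 → I = y ✓
F=32: row 18 → I = t ✓
Two rows agree on F but differ on I, so F → I does not hold.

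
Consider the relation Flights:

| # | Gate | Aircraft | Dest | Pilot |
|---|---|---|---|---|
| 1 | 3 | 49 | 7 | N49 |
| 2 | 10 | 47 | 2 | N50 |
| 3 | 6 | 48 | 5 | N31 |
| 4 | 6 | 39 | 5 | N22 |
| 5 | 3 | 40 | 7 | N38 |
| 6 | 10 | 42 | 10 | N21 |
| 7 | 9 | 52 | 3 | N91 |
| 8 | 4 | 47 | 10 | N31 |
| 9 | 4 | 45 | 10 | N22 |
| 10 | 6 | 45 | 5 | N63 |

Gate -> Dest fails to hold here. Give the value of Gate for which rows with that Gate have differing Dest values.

Gate=3: rows 1, 5 → Dest = 7, 7 ✓
Gate=10: rows 2, 6 → Dest takes values {2, 10} — violation
Gate=6: rows 3, 4, 10 → Dest = 5, 5, 5 ✓
Gate=9: row 7 → Dest = 3 ✓
Gate=4: rows 8, 9 → Dest = 10, 10 ✓
The only Gate value with inconsistent Dest is Gate=10.

10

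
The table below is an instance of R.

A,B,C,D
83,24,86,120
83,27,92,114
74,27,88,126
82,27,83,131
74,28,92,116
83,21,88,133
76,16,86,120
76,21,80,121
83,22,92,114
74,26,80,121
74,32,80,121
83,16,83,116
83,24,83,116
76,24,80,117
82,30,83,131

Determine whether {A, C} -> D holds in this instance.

No

(A=83, C=86): 1 row → D = 120 ✓
(A=83, C=92): 2 rows → D = 114, 114 ✓
(A=74, C=88): 1 row → D = 126 ✓
(A=82, C=83): 2 rows → D = 131, 131 ✓
(A=74, C=92): 1 row → D = 116 ✓
(A=83, C=88): 1 row → D = 133 ✓
(A=76, C=86): 1 row → D = 120 ✓
(A=76, C=80): 2 rows → D takes values {121, 117} — violation
(A=74, C=80): 2 rows → D = 121, 121 ✓
(A=83, C=83): 2 rows → D = 116, 116 ✓
Two rows agree on {A, C} but differ on D, so {A, C} -> D does not hold.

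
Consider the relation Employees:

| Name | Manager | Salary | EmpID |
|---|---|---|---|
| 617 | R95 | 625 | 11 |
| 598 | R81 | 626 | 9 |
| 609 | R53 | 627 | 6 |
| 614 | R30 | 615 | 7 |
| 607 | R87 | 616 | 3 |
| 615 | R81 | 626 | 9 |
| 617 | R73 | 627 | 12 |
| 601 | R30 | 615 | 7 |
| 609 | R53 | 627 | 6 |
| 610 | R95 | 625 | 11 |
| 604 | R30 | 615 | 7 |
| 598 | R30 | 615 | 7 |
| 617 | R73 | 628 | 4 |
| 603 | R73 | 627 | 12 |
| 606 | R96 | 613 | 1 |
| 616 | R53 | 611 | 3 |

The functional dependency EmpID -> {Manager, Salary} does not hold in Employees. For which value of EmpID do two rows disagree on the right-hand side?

EmpID=11: 2 rows → {Manager,Salary} = (R95, 625), (R95, 625) ✓
EmpID=9: 2 rows → {Manager,Salary} = (R81, 626), (R81, 626) ✓
EmpID=6: 2 rows → {Manager,Salary} = (R53, 627), (R53, 627) ✓
EmpID=7: 4 rows → {Manager,Salary} = (R30, 615), (R30, 615), (R30, 615), (R30, 615) ✓
EmpID=3: 2 rows → {Manager,Salary} takes values {(R87, 616), (R53, 611)} — violation
EmpID=12: 2 rows → {Manager,Salary} = (R73, 627), (R73, 627) ✓
EmpID=4: 1 row → {Manager,Salary} = (R73, 628) ✓
EmpID=1: 1 row → {Manager,Salary} = (R96, 613) ✓
The only EmpID value with inconsistent RHS is EmpID=3.

3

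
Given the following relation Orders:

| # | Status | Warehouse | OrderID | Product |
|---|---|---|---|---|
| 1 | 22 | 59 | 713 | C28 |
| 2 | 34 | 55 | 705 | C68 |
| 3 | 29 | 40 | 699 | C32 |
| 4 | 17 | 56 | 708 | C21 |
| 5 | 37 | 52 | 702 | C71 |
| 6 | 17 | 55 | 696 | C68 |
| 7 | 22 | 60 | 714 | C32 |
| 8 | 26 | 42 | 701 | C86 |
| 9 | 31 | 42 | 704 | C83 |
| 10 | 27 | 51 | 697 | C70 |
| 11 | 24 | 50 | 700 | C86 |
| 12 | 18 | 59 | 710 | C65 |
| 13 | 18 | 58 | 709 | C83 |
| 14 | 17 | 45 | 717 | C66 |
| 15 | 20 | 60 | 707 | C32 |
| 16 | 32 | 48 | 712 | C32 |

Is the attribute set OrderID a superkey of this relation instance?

All 16 rows have distinct OrderID values, so OrderID → (all attributes) holds and OrderID is a superkey.

Yes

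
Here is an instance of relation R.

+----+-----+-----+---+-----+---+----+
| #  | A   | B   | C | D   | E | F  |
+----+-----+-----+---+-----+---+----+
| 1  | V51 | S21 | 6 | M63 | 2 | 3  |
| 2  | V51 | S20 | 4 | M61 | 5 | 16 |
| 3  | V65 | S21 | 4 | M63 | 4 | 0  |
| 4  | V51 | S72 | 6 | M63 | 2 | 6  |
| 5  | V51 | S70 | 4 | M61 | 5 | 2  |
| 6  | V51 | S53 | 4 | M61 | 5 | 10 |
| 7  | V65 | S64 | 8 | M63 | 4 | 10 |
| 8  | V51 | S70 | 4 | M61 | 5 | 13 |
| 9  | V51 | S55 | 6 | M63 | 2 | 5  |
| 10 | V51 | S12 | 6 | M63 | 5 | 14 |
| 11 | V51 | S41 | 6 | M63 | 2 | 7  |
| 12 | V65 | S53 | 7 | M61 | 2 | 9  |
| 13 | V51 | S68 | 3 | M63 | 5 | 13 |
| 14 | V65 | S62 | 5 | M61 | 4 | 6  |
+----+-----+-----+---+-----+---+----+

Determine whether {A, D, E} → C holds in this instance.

No

(A=V51, D=M63, E=2): rows 1, 4, 9, 11 → C = 6, 6, 6, 6 ✓
(A=V51, D=M61, E=5): rows 2, 5, 6, 8 → C = 4, 4, 4, 4 ✓
(A=V65, D=M63, E=4): rows 3, 7 → C takes values {4, 8} — violation
(A=V51, D=M63, E=5): rows 10, 13 → C takes values {6, 3} — violation
(A=V65, D=M61, E=2): row 12 → C = 7 ✓
(A=V65, D=M61, E=4): row 14 → C = 5 ✓
Two rows agree on {A, D, E} but differ on C, so {A, D, E} → C does not hold.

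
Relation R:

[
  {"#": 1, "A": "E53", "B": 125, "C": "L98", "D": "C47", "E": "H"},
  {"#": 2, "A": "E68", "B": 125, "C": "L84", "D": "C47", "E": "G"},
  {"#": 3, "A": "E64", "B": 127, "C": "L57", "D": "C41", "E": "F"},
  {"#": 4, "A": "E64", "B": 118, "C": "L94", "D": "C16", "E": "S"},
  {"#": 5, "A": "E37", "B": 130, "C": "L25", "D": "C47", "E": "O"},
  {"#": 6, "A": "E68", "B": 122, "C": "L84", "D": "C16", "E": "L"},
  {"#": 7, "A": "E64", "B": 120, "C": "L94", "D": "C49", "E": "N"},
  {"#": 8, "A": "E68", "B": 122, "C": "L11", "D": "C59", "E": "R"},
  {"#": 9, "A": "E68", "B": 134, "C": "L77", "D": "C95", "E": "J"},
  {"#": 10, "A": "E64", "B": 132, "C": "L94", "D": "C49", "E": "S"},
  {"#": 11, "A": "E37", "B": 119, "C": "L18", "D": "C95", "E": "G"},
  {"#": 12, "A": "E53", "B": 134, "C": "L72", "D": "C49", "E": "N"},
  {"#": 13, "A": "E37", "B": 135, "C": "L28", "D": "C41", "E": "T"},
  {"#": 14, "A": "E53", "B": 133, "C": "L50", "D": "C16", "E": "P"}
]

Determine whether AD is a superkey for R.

Rows 7 and 10 have the same AD value (A=E64, D=C49) but are distinct tuples, so AD does not determine every attribute — not a superkey.

No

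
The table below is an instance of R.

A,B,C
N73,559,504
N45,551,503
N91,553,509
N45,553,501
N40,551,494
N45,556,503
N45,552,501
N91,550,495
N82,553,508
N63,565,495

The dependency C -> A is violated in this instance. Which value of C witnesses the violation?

495

C=504: 1 row → A = N73 ✓
C=503: 2 rows → A = N45, N45 ✓
C=509: 1 row → A = N91 ✓
C=501: 2 rows → A = N45, N45 ✓
C=494: 1 row → A = N40 ✓
C=495: 2 rows → A takes values {N91, N63} — violation
C=508: 1 row → A = N82 ✓
The only C value with inconsistent A is C=495.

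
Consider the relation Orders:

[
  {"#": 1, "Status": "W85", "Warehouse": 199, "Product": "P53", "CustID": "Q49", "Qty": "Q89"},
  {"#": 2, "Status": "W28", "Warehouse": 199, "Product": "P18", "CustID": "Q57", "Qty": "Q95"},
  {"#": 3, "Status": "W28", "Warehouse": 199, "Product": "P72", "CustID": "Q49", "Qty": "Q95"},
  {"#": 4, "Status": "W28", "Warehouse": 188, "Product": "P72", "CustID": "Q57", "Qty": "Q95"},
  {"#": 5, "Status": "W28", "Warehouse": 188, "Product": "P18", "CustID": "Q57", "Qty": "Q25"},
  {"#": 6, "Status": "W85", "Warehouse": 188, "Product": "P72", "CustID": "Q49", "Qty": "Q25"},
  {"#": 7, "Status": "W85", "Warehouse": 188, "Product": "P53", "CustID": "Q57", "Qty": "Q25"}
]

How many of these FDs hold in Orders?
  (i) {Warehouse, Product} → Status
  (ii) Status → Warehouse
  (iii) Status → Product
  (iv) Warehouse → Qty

(i) {Warehouse, Product} → Status: (Warehouse=188, Product=P72): rows 4, 6 → Status takes values {W28, W85} — violation — fails.
(ii) Status → Warehouse: Status=W85: rows 1, 6, 7 → Warehouse takes values {199, 188} — violation; Status=W28: rows 2, 3, 4, 5 → Warehouse takes values {199, 188} — violation — fails.
(iii) Status → Product: Status=W85: rows 1, 6, 7 → Product takes values {P53, P72} — violation; Status=W28: rows 2, 3, 4, 5 → Product takes values {P18, P72} — violation — fails.
(iv) Warehouse → Qty: Warehouse=199: rows 1, 2, 3 → Qty takes values {Q89, Q95} — violation; Warehouse=188: rows 4, 5, 6, 7 → Qty takes values {Q95, Q25} — violation — fails.
None of the 4 dependencies hold.

0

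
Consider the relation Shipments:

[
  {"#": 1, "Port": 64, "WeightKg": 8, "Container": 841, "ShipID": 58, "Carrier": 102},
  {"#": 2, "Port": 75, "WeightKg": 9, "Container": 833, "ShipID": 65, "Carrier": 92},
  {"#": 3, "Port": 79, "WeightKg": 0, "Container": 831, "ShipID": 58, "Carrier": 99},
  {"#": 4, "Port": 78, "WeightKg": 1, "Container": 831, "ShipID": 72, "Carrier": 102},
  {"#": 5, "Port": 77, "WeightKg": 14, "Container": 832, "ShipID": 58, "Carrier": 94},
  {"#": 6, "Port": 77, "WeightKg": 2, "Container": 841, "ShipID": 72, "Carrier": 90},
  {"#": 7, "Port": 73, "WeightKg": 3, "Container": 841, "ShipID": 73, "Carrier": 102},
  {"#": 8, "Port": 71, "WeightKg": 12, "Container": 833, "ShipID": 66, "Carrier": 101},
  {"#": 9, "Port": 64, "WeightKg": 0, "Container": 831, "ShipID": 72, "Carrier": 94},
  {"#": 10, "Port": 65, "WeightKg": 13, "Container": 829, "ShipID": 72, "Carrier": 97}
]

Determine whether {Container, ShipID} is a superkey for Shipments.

Rows 4 and 9 have the same {Container, ShipID} value (Container=831, ShipID=72) but are distinct tuples, so {Container, ShipID} does not determine every attribute — not a superkey.

No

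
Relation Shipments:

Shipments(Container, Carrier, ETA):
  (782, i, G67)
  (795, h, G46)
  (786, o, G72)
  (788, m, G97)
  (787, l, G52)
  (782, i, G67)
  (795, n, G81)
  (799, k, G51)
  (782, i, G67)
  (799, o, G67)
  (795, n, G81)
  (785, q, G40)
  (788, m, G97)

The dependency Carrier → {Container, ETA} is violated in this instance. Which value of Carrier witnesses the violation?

o

Carrier=i: 3 rows → {Container,ETA} = (782, G67), (782, G67), (782, G67) ✓
Carrier=h: 1 row → {Container,ETA} = (795, G46) ✓
Carrier=o: 2 rows → {Container,ETA} takes values {(786, G72), (799, G67)} — violation
Carrier=m: 2 rows → {Container,ETA} = (788, G97), (788, G97) ✓
Carrier=l: 1 row → {Container,ETA} = (787, G52) ✓
Carrier=n: 2 rows → {Container,ETA} = (795, G81), (795, G81) ✓
Carrier=k: 1 row → {Container,ETA} = (799, G51) ✓
Carrier=q: 1 row → {Container,ETA} = (785, G40) ✓
The only Carrier value with inconsistent RHS is Carrier=o.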